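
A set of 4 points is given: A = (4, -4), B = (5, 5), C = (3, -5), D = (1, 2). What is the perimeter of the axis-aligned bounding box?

Width = max x − min x = 5 − 1 = 4.
Height = max y − min y = 5 − (-5) = 10.
Perimeter = 2(4 + 10) = 28.

28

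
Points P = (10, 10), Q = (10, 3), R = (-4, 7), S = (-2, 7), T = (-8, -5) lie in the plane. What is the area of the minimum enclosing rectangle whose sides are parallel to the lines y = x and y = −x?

In coordinates u = x + y, v = x − y the rectangle is axis-aligned; the map (x,y)→(u,v) scales areas by 2.
u-values: 20, 13, 3, 5, -13; range = 20 − (-13) = 33.
v-values: 0, 7, -11, -9, -3; range = 7 − (-11) = 18.
Area = (33 × 18) / 2 = 297.

297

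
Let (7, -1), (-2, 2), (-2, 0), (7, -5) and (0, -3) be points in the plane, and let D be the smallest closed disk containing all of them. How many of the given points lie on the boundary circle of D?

A smallest enclosing disk is always determined by at most three of the input points on its boundary.
The farthest pair is (-2, 2)–(7, -5) with squared distance 130. The circle on this segment as diameter has centre (2.5, -1.5) and r² = 130/4 = 32.5.
Check (7, -1): distance² to centre = 20.5 ≤ 32.5, so it lies inside.
All remaining points lie in this disk, and no smaller disk contains both endpoints, so this is the minimum enclosing circle.
The points at distance exactly r from the centre are (-2, 2), (7, -5) — 2 points.

2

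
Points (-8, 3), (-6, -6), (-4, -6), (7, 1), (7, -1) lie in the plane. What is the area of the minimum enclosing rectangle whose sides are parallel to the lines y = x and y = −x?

190

In coordinates u = x + y, v = x − y the rectangle is axis-aligned; the map (x,y)→(u,v) scales areas by 2.
u-values: -5, -12, -10, 8, 6; range = 8 − (-12) = 20.
v-values: -11, 0, 2, 6, 8; range = 8 − (-11) = 19.
Area = (20 × 19) / 2 = 190.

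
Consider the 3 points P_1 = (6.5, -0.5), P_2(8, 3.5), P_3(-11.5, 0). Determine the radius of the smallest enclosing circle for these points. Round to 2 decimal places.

9.91

Side lengths²: P_1P_2² = 18.25, P_1P_3² = 324.25, P_2P_3² = 392.5.
Since P_2P_3² = 392.5 ≥ 324.25 + 18.25 = 342.5, the angle opposite P_2P_3 is not acute, so the smallest enclosing circle has P_2P_3 as diameter.
Centre = midpoint of P_2P_3 = (-1.75, 1.75), r² = 392.5/4 = 98.125.
r = √(98.125) ≈ 9.91.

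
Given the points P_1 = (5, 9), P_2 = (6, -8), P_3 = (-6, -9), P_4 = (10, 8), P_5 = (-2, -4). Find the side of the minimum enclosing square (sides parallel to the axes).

18

The bounding box has width 16 and height 18.
An axis-aligned square enclosing the set must have side ≥ max(width, height).
So the minimum side is max(16, 18) = 18.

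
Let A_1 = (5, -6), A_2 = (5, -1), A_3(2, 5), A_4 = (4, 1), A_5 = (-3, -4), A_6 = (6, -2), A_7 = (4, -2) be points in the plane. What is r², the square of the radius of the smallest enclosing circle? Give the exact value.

The minimum enclosing circle is determined by three boundary points: A_1, A_3, A_5.
Their circumcentre is (83/41, -37/41) with r² = 58565/1681.
The farthest remaining point A_6 is at distance² 28594/1681 ≤ 58565/1681.

58565/1681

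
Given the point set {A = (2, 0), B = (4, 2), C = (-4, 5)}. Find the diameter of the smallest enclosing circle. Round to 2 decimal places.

Side lengths²: AB² = 8, AC² = 61, BC² = 73.
Since BC² = 73 ≥ 61 + 8 = 69, the angle opposite BC is not acute, so the smallest enclosing circle has BC as diameter.
Centre = midpoint of BC = (0, 3.5), r² = 73/4 = 18.25.
Diameter = 2r = 2√(18.25) ≈ 8.54.

8.54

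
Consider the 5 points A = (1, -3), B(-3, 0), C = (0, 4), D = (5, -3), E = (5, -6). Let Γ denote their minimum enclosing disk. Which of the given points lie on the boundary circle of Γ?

The minimum enclosing circle of a finite set is fixed by two of the points (as a diameter) or three (as a circumcircle).
The farthest pair is C–E with squared distance 125. The circle on this segment as diameter has centre (2.5, -1) and r² = 125/4 = 31.25.
Check A: distance² to centre = 6.25 ≤ 31.25, so it lies inside.
All remaining points lie in this disk, and no smaller disk contains both endpoints, so this is the minimum enclosing circle.
The points at distance exactly r from the centre are B, C, E — 3 points.

B, C, E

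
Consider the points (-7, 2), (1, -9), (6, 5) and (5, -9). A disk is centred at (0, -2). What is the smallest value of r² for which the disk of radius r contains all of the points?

85

The required radius is the distance from (0, -2) to the farthest point.
Squared distances: 65, 50, 85, 74.
Maximum is 85, attained at (6, 5).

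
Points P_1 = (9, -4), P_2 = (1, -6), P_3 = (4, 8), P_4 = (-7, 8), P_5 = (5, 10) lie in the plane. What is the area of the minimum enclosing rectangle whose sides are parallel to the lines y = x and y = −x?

In coordinates u = x + y, v = x − y the rectangle is axis-aligned; the map (x,y)→(u,v) scales areas by 2.
u-values: 5, -5, 12, 1, 15; range = 15 − (-5) = 20.
v-values: 13, 7, -4, -15, -5; range = 13 − (-15) = 28.
Area = (20 × 28) / 2 = 280.

280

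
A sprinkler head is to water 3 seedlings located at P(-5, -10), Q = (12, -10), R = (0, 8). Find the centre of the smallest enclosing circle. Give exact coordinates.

(3.5, -8/3)

Side lengths²: PQ² = 289, PR² = 349, QR² = 468.
Since QR² = 468 < 349 + 289 = 638, the triangle is acute, so the smallest enclosing circle is the circumcircle.
Circumcentre = (3.5, -8/3), r² = 4537/36.
Centre = (3.5, -8/3).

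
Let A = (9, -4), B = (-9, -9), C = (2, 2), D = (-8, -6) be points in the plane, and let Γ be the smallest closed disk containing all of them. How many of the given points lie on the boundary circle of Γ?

The minimum enclosing circle of a finite set is fixed by two of the points (as a diameter) or three (as a circumcircle).
The farthest pair is A–B with squared distance 349. The circle on this segment as diameter has centre (0, -6.5) and r² = 349/4 = 87.25.
Check C: distance² to centre = 76.25 ≤ 87.25, so it lies inside.
All remaining points lie in this disk, and no smaller disk contains both endpoints, so this is the minimum enclosing circle.
The points at distance exactly r from the centre are A, B — 2 points.

2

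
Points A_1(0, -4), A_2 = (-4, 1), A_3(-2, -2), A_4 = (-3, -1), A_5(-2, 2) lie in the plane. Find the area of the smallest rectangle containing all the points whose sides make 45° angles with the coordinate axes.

In coordinates u = x + y, v = x − y the rectangle is axis-aligned; the map (x,y)→(u,v) scales areas by 2.
u-values: -4, -3, -4, -4, 0; range = 0 − (-4) = 4.
v-values: 4, -5, 0, -2, -4; range = 4 − (-5) = 9.
Area = (4 × 9) / 2 = 18.

18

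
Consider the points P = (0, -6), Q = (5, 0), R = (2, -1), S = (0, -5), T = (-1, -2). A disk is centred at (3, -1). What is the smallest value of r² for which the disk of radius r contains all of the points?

The required radius is the distance from (3, -1) to the farthest point.
Squared distances: 34, 5, 1, 25, 17.
Maximum is 34, attained at P.

34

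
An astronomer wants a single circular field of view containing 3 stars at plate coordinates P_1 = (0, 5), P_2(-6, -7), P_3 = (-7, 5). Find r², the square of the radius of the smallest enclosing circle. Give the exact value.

Side lengths²: P_1P_2² = 180, P_1P_3² = 49, P_2P_3² = 145.
Since P_1P_2² = 180 < 145 + 49 = 194, the triangle is acute, so the smallest enclosing circle is the circumcircle.
Circumcentre = (-3.5, -0.75), r² = 45.3125.

45.3125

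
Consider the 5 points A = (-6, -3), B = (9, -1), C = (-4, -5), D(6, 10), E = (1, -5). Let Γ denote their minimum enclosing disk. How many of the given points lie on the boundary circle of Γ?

2

The minimum enclosing circle of a finite set is fixed by two of the points (as a diameter) or three (as a circumcircle).
The farthest pair is C–D with squared distance 325. The circle on this segment as diameter has centre (1, 2.5) and r² = 325/4 = 81.25.
Check A: distance² to centre = 79.25 ≤ 81.25, so it lies inside.
All remaining points lie in this disk, and no smaller disk contains both endpoints, so this is the minimum enclosing circle.
The points at distance exactly r from the centre are C, D — 2 points.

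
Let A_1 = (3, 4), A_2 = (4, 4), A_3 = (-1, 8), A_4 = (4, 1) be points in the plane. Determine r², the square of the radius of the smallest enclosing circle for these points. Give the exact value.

18.5

The minimum enclosing circle of a finite set is fixed by two of the points (as a diameter) or three (as a circumcircle).
The farthest pair is A_3–A_4 with squared distance 74. The circle on this segment as diameter has centre (1.5, 4.5) and r² = 74/4 = 18.5.
Check A_1: distance² to centre = 2.5 ≤ 18.5, so it lies inside.
All remaining points lie in this disk, and no smaller disk contains both endpoints, so this is the minimum enclosing circle.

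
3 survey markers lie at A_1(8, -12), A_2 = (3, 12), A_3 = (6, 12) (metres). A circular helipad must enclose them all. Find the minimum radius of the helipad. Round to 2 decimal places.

Side lengths²: A_1A_2² = 601, A_1A_3² = 580, A_2A_3² = 9.
Since A_1A_2² = 601 ≥ 580 + 9 = 589, the angle opposite A_1A_2 is not acute, so the smallest enclosing circle has A_1A_2 as diameter.
Centre = midpoint of A_1A_2 = (5.5, 0), r² = 601/4 = 150.25.
r = √(150.25) ≈ 12.26.

12.26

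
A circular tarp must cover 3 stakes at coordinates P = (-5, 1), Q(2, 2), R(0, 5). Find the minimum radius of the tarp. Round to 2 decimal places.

3.55

Side lengths²: PQ² = 50, PR² = 41, QR² = 13.
Since PQ² = 50 < 41 + 13 = 54, the triangle is acute, so the smallest enclosing circle is the circumcircle.
Circumcentre = (-71/46, 83/46), r² = 13325/1058.
r = √(13325/1058) ≈ 3.55.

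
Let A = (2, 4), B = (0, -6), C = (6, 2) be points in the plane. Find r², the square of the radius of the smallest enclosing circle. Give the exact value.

3250/121

Side lengths²: AB² = 104, AC² = 20, BC² = 100.
Since AB² = 104 < 100 + 20 = 120, the triangle is acute, so the smallest enclosing circle is the circumcircle.
Circumcentre = (21/11, -13/11), r² = 3250/121.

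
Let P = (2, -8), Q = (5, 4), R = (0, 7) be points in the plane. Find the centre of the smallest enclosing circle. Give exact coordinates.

Side lengths²: PQ² = 153, PR² = 229, QR² = 34.
Since PR² = 229 ≥ 153 + 34 = 187, the angle opposite PR is not acute, so the smallest enclosing circle has PR as diameter.
Centre = midpoint of PR = (1, -0.5), r² = 229/4 = 57.25.
Centre = (1, -0.5).

(1, -0.5)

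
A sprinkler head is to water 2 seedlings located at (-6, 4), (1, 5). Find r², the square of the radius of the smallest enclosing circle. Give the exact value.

12.5

The smallest circle enclosing two points has them as diameter endpoints.
Centre = midpoint = (-2.5, 4.5); r² = |(-6, 4)−(1, 5)|²/4 = 50/4 = 12.5.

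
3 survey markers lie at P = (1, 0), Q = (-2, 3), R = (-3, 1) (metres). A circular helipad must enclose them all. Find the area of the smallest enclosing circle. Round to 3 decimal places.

Side lengths²: PQ² = 18, PR² = 17, QR² = 5.
Since PQ² = 18 < 17 + 5 = 22, the triangle is acute, so the smallest enclosing circle is the circumcircle.
Circumcentre = (-5/6, 7/6), r² = 85/18.
Area = π·r² = π·85/18 ≈ 14.835.

14.835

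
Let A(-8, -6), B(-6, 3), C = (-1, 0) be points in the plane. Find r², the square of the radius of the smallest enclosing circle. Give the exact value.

425/18

Side lengths²: AB² = 85, AC² = 85, BC² = 34.
Since AC² = 85 < 85 + 34 = 119, the triangle is acute, so the smallest enclosing circle is the circumcircle.
Circumcentre = (-5.5, -11/6), r² = 425/18.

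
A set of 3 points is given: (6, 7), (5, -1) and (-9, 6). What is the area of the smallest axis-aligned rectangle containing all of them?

120

x ranges over [-9, 6], width 15.
y ranges over [-1, 7], height 8.
Area = 15 × 8 = 120.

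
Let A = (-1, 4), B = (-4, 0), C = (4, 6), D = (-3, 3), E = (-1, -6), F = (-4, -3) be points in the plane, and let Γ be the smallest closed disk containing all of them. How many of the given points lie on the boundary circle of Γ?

By Welzl's lemma the MEC is supported by two points (diametrically opposite) or three points (on a circumcircle).
The farthest pair is C–E with squared distance 169. The circle on this segment as diameter has centre (1.5, 0) and r² = 169/4 = 42.25.
Check A: distance² to centre = 22.25 ≤ 42.25, so it lies inside.
All remaining points lie in this disk, and no smaller disk contains both endpoints, so this is the minimum enclosing circle.
The points at distance exactly r from the centre are C, E — 2 points.

2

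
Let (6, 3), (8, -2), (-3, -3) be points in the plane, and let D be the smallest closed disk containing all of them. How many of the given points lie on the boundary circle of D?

Call the three points A, B, C in the order given.
Side lengths²: AB² = 29, AC² = 117, BC² = 122.
Since BC² = 122 < 117 + 29 = 146, the triangle is acute, so the smallest enclosing circle is the circumcircle.
Circumcentre = (91/38, -51/38), r² = 22997/722.
The points at distance exactly r from the centre are (6, 3), (8, -2), (-3, -3) — 3 points.

3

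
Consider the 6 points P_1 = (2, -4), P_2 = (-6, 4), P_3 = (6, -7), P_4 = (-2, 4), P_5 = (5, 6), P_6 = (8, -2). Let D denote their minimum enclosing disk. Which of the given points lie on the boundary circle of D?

The minimum enclosing circle of a finite set is fixed by two of the points (as a diameter) or three (as a circumcircle).
The minimum enclosing circle is determined by three boundary points: P_2, P_3, P_5.
Their circumcentre is (33/58, -51/58) with r² = 112625/1682.
The farthest remaining point P_6 is at distance² 94993/1682 ≤ 112625/1682.
The points at distance exactly r from the centre are P_2, P_3, P_5 — 3 points.

P_2, P_3, P_5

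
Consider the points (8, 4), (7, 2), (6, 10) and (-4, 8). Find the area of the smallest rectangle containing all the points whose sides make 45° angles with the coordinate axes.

102

In coordinates u = x + y, v = x − y the rectangle is axis-aligned; the map (x,y)→(u,v) scales areas by 2.
u-values: 12, 9, 16, 4; range = 16 − 4 = 12.
v-values: 4, 5, -4, -12; range = 5 − (-12) = 17.
Area = (12 × 17) / 2 = 102.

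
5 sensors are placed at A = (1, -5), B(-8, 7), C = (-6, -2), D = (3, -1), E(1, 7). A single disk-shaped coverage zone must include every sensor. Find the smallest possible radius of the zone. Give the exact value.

By Welzl's lemma the MEC is supported by two points (diametrically opposite) or three points (on a circumcircle).
The farthest pair is A–B with squared distance 225. The circle on this segment as diameter has centre (-3.5, 1) and r² = 225/4 = 56.25.
Check C: distance² to centre = 15.25 ≤ 56.25, so it lies inside.
All remaining points lie in this disk, and no smaller disk contains both endpoints, so this is the minimum enclosing circle.
r = √(56.25) = 7.5.

7.5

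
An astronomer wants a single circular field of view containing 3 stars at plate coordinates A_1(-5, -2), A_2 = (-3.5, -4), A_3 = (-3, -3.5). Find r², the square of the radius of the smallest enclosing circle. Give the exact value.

Side lengths²: A_1A_2² = 6.25, A_1A_3² = 6.25, A_2A_3² = 0.5.
Since A_1A_3² = 6.25 < 6.25 + 0.5 = 6.75, the triangle is acute, so the smallest enclosing circle is the circumcircle.
Circumcentre = (-115/28, -81/28), r² = 625/392.

625/392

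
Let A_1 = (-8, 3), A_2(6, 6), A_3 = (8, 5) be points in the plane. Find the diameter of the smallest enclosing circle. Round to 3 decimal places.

Side lengths²: A_1A_2² = 205, A_1A_3² = 260, A_2A_3² = 5.
Since A_1A_3² = 260 ≥ 205 + 5 = 210, the angle opposite A_1A_3 is not acute, so the smallest enclosing circle has A_1A_3 as diameter.
Centre = midpoint of A_1A_3 = (0, 4), r² = 260/4 = 65.
Diameter = 2r = 2√65 ≈ 16.125.

16.125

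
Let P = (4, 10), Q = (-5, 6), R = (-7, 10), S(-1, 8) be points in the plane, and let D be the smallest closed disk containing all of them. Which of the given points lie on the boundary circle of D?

P, R

The minimum enclosing circle of a finite set is fixed by two of the points (as a diameter) or three (as a circumcircle).
The farthest pair is P–R with squared distance 121. The circle on this segment as diameter has centre (-1.5, 10) and r² = 121/4 = 30.25.
Check Q: distance² to centre = 28.25 ≤ 30.25, so it lies inside.
All remaining points lie in this disk, and no smaller disk contains both endpoints, so this is the minimum enclosing circle.
The points at distance exactly r from the centre are P, R — 2 points.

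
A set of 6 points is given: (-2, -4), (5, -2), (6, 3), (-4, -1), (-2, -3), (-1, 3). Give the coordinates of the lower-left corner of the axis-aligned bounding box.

x-range [-4, 6], y-range [-4, 3].
The lower-left corner is (-4, -4).

(-4, -4)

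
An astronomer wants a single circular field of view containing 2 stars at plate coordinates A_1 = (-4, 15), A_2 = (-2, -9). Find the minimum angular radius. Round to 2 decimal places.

12.04

The smallest circle enclosing two points has them as diameter endpoints.
Centre = midpoint = (-3, 3); r² = |A_1A_2|²/4 = 580/4 = 145.
r = √145 ≈ 12.04.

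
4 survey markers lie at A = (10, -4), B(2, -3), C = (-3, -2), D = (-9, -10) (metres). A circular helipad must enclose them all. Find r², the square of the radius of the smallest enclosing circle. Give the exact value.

A smallest enclosing disk is always determined by at most three of the input points on its boundary.
The farthest pair is A–D with squared distance 397. The circle on this segment as diameter has centre (0.5, -7) and r² = 397/4 = 99.25.
Check B: distance² to centre = 18.25 ≤ 99.25, so it lies inside.
All remaining points lie in this disk, and no smaller disk contains both endpoints, so this is the minimum enclosing circle.

99.25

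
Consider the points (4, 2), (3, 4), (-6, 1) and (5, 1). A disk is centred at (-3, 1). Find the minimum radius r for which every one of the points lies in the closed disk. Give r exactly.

The required radius is the distance from (-3, 1) to the farthest point.
Squared distances: 50, 45, 9, 64.
Maximum is 64, attained at (5, 1).
r = √64 = 8.

8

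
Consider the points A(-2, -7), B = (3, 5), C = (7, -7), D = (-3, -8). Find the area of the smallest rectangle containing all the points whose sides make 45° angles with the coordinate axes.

In coordinates u = x + y, v = x − y the rectangle is axis-aligned; the map (x,y)→(u,v) scales areas by 2.
u-values: -9, 8, 0, -11; range = 8 − (-11) = 19.
v-values: 5, -2, 14, 5; range = 14 − (-2) = 16.
Area = (19 × 16) / 2 = 152.

152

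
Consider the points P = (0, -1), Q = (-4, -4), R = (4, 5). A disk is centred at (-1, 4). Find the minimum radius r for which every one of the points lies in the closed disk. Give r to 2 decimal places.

8.54

The required radius is the distance from (-1, 4) to the farthest point.
Squared distances: 26, 73, 26.
Maximum is 73, attained at Q.
r = √73 ≈ 8.54.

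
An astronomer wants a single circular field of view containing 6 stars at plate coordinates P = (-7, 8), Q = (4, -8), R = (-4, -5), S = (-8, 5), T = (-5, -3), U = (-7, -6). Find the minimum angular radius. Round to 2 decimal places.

9.71

The minimum enclosing circle of a finite set is fixed by two of the points (as a diameter) or three (as a circumcircle).
The farthest pair is P–Q with squared distance 377. The circle on this segment as diameter has centre (-1.5, 0) and r² = 377/4 = 94.25.
Check R: distance² to centre = 31.25 ≤ 94.25, so it lies inside.
All remaining points lie in this disk, and no smaller disk contains both endpoints, so this is the minimum enclosing circle.
r = √(94.25) ≈ 9.71.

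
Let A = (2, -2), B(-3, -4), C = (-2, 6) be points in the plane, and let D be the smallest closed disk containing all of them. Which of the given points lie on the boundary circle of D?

Side lengths²: AB² = 29, AC² = 80, BC² = 101.
Since BC² = 101 < 80 + 29 = 109, the triangle is acute, so the smallest enclosing circle is the circumcircle.
Circumcentre = (-25/12, 23/24), r² = 14645/576.
The points at distance exactly r from the centre are A, B, C — 3 points.

A, B, C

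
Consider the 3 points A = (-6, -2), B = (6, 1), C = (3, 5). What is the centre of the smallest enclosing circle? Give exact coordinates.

(-1/38, -15/38)

Side lengths²: AB² = 153, AC² = 130, BC² = 25.
Since AB² = 153 < 130 + 25 = 155, the triangle is acute, so the smallest enclosing circle is the circumcircle.
Circumcentre = (-1/38, -15/38), r² = 27625/722.
Centre = (-1/38, -15/38).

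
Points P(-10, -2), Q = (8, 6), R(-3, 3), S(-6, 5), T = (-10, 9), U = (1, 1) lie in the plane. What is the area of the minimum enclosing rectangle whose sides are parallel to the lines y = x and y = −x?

In coordinates u = x + y, v = x − y the rectangle is axis-aligned; the map (x,y)→(u,v) scales areas by 2.
u-values: -12, 14, 0, -1, -1, 2; range = 14 − (-12) = 26.
v-values: -8, 2, -6, -11, -19, 0; range = 2 − (-19) = 21.
Area = (26 × 21) / 2 = 273.

273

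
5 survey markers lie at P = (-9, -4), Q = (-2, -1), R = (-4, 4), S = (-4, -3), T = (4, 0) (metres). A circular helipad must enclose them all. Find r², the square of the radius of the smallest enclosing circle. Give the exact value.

46.25

The farthest pair is P–T with squared distance 185. The circle on this segment as diameter has centre (-2.5, -2) and r² = 185/4 = 46.25.
Check Q: distance² to centre = 1.25 ≤ 46.25, so it lies inside.
All remaining points lie in this disk, and no smaller disk contains both endpoints, so this is the minimum enclosing circle.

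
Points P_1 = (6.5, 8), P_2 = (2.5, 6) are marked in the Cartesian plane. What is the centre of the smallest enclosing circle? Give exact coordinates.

The smallest circle enclosing two points has them as diameter endpoints.
Centre = midpoint = (4.5, 7); r² = |P_1P_2|²/4 = 20/4 = 5.
Centre = (4.5, 7).

(4.5, 7)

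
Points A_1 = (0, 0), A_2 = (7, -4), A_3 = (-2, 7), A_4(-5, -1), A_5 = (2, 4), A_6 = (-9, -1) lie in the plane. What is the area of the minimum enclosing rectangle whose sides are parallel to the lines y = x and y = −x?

160

In coordinates u = x + y, v = x − y the rectangle is axis-aligned; the map (x,y)→(u,v) scales areas by 2.
u-values: 0, 3, 5, -6, 6, -10; range = 6 − (-10) = 16.
v-values: 0, 11, -9, -4, -2, -8; range = 11 − (-9) = 20.
Area = (16 × 20) / 2 = 160.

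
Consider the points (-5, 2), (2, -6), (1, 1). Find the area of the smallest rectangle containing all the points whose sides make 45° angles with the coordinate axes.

In coordinates u = x + y, v = x − y the rectangle is axis-aligned; the map (x,y)→(u,v) scales areas by 2.
u-values: -3, -4, 2; range = 2 − (-4) = 6.
v-values: -7, 8, 0; range = 8 − (-7) = 15.
Area = (6 × 15) / 2 = 45.

45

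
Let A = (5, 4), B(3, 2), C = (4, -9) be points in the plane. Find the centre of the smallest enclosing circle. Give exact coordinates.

(4.5, -2.5)

Side lengths²: AB² = 8, AC² = 170, BC² = 122.
Since AC² = 170 ≥ 122 + 8 = 130, the angle opposite AC is not acute, so the smallest enclosing circle has AC as diameter.
Centre = midpoint of AC = (4.5, -2.5), r² = 170/4 = 42.5.
Centre = (4.5, -2.5).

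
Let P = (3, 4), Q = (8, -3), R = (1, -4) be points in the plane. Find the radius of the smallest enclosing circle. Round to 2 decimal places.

4.64

Side lengths²: PQ² = 74, PR² = 68, QR² = 50.
Since PQ² = 74 < 68 + 50 = 118, the triangle is acute, so the smallest enclosing circle is the circumcircle.
Circumcentre = (110/27, -14/27), r² = 15725/729.
r = √(15725/729) ≈ 4.64.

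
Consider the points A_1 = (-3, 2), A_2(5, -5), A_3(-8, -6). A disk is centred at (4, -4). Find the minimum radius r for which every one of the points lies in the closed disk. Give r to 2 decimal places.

12.17

The required radius is the distance from (4, -4) to the farthest point.
Squared distances: 85, 2, 148.
Maximum is 148, attained at A_3.
r = √148 ≈ 12.17.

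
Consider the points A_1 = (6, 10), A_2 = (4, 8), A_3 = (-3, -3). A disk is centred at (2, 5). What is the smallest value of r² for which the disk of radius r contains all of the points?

89

The required radius is the distance from (2, 5) to the farthest point.
Squared distances: 41, 13, 89.
Maximum is 89, attained at A_3.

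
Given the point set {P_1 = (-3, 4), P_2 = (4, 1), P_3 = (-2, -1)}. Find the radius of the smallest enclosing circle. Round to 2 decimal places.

3.84

Side lengths²: P_1P_2² = 58, P_1P_3² = 26, P_2P_3² = 40.
Since P_1P_2² = 58 < 40 + 26 = 66, the triangle is acute, so the smallest enclosing circle is the circumcircle.
Circumcentre = (0.3125, 2.0625), r² = 14.7265625.
r = √(14.7265625) ≈ 3.84.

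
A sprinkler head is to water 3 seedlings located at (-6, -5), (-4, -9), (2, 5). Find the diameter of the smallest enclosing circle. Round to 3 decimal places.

15.232

Call the three points A, B, C in the order given.
Side lengths²: AB² = 20, AC² = 164, BC² = 232.
Since BC² = 232 ≥ 164 + 20 = 184, the angle opposite BC is not acute, so the smallest enclosing circle has BC as diameter.
Centre = midpoint of BC = (-1, -2), r² = 232/4 = 58.
Diameter = 2r = 2√58 ≈ 15.232.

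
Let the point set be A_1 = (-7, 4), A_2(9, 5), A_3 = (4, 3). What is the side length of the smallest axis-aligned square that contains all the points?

The bounding box has width 16 and height 2.
An axis-aligned square enclosing the set must have side ≥ max(width, height).
So the minimum side is max(16, 2) = 16.

16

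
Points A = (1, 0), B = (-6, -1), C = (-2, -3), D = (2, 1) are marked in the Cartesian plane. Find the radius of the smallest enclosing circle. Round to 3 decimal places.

A smallest enclosing disk is always determined by at most three of the input points on its boundary.
The farthest pair is B–D with squared distance 68. The circle on this segment as diameter has centre (-2, 0) and r² = 68/4 = 17.
Check A: distance² to centre = 9 ≤ 17, so it lies inside.
All remaining points lie in this disk, and no smaller disk contains both endpoints, so this is the minimum enclosing circle.
r = √17 ≈ 4.123.

4.123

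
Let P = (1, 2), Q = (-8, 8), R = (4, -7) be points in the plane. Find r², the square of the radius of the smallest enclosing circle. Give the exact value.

92.25

Side lengths²: PQ² = 117, PR² = 90, QR² = 369.
Since QR² = 369 ≥ 117 + 90 = 207, the angle opposite QR is not acute, so the smallest enclosing circle has QR as diameter.
Centre = midpoint of QR = (-2, 0.5), r² = 369/4 = 92.25.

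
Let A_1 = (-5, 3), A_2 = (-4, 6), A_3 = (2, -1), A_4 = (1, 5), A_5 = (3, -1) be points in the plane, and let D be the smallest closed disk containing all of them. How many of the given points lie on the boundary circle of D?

The minimum enclosing circle of a finite set is fixed by two of the points (as a diameter) or three (as a circumcircle).
The farthest pair is A_2–A_5 with squared distance 98. The circle on this segment as diameter has centre (-0.5, 2.5) and r² = 98/4 = 24.5.
Check A_1: distance² to centre = 20.5 ≤ 24.5, so it lies inside.
All remaining points lie in this disk, and no smaller disk contains both endpoints, so this is the minimum enclosing circle.
The points at distance exactly r from the centre are A_2, A_5 — 2 points.

2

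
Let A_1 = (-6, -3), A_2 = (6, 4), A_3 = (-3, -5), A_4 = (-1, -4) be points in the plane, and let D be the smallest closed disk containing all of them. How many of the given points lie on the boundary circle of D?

2

By Welzl's lemma the MEC is supported by two points (diametrically opposite) or three points (on a circumcircle).
The farthest pair is A_1–A_2 with squared distance 193. The circle on this segment as diameter has centre (0, 0.5) and r² = 193/4 = 48.25.
Check A_3: distance² to centre = 39.25 ≤ 48.25, so it lies inside.
All remaining points lie in this disk, and no smaller disk contains both endpoints, so this is the minimum enclosing circle.
The points at distance exactly r from the centre are A_1, A_2 — 2 points.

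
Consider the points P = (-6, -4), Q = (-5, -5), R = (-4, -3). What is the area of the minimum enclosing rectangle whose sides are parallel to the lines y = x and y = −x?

3

In coordinates u = x + y, v = x − y the rectangle is axis-aligned; the map (x,y)→(u,v) scales areas by 2.
u-values: -10, -10, -7; range = -7 − (-10) = 3.
v-values: -2, 0, -1; range = 0 − (-2) = 2.
Area = (3 × 2) / 2 = 3.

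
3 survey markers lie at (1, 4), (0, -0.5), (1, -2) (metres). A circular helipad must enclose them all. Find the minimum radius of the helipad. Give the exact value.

3

Call the three points A, B, C in the order given.
Side lengths²: AB² = 21.25, AC² = 36, BC² = 3.25.
Since AC² = 36 ≥ 21.25 + 3.25 = 24.5, the angle opposite AC is not acute, so the smallest enclosing circle has AC as diameter.
Centre = midpoint of AC = (1, 1), r² = 36/4 = 9.
r = √9 = 3.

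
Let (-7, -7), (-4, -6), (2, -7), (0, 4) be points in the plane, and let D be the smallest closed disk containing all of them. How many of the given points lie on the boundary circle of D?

3

By Welzl's lemma the MEC is supported by two points (diametrically opposite) or three points (on a circumcircle).
The minimum enclosing circle is determined by three boundary points: (-7, -7), (2, -7), (0, 4).
Their circumcentre is (-2.5, -47/22) with r² = 10625/242.
The farthest remaining point (-4, -6) is at distance² 4157/242 ≤ 10625/242.
The points at distance exactly r from the centre are (-7, -7), (2, -7), (0, 4) — 3 points.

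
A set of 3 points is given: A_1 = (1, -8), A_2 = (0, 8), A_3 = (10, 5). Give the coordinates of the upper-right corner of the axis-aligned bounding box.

x-range [0, 10], y-range [-8, 8].
The upper-right corner is (10, 8).

(10, 8)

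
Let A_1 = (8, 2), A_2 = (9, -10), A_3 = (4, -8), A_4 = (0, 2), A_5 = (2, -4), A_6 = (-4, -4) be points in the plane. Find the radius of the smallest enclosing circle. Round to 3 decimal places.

The minimum enclosing circle of a finite set is fixed by two of the points (as a diameter) or three (as a circumcircle).
The minimum enclosing circle is determined by three boundary points: A_1, A_2, A_6.
Their circumcentre is (3.7, -4.4) with r² = 59.45.
The farthest remaining point A_4 is at distance² 54.65 ≤ 59.45.
r = √(59.45) ≈ 7.710.

7.710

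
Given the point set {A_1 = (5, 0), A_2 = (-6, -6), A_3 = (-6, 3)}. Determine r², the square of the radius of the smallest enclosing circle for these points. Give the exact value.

Side lengths²: A_1A_2² = 157, A_1A_3² = 130, A_2A_3² = 81.
Since A_1A_2² = 157 < 130 + 81 = 211, the triangle is acute, so the smallest enclosing circle is the circumcircle.
Circumcentre = (-29/22, -1.5), r² = 10205/242.

10205/242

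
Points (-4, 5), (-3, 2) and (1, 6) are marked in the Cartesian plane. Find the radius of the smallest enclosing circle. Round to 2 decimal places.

Call the three points A, B, C in the order given.
Side lengths²: AB² = 10, AC² = 26, BC² = 32.
Since BC² = 32 < 26 + 10 = 36, the triangle is acute, so the smallest enclosing circle is the circumcircle.
Circumcentre = (-1.25, 4.25), r² = 8.125.
r = √(8.125) ≈ 2.85.

2.85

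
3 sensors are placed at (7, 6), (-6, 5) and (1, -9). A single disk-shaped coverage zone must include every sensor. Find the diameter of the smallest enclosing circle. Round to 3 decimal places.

Call the three points A, B, C in the order given.
Side lengths²: AB² = 170, AC² = 261, BC² = 245.
Since AC² = 261 < 245 + 170 = 415, the triangle is acute, so the smallest enclosing circle is the circumcircle.
Circumcentre = (17/18, -5/18), r² = 12325/162.
Diameter = 2r = 2√(12325/162) ≈ 17.445.

17.445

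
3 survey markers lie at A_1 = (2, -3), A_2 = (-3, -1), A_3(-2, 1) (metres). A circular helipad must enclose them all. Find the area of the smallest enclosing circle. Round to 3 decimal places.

25.307

Side lengths²: A_1A_2² = 29, A_1A_3² = 32, A_2A_3² = 5.
Since A_1A_3² = 32 < 29 + 5 = 34, the triangle is acute, so the smallest enclosing circle is the circumcircle.
Circumcentre = (-1/6, -7/6), r² = 145/18.
Area = π·r² = π·145/18 ≈ 25.307.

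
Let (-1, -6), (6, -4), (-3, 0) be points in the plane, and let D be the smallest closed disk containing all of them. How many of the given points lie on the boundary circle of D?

2

Call the three points A, B, C in the order given.
Side lengths²: AB² = 53, AC² = 40, BC² = 97.
Since BC² = 97 ≥ 53 + 40 = 93, the angle opposite BC is not acute, so the smallest enclosing circle has BC as diameter.
Centre = midpoint of BC = (1.5, -2), r² = 97/4 = 24.25.
The points at distance exactly r from the centre are (6, -4), (-3, 0) — 2 points.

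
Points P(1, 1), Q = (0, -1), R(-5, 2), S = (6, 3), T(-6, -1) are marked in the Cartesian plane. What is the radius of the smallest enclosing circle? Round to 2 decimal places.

The farthest pair is S–T with squared distance 160. The circle on this segment as diameter has centre (0, 1) and r² = 160/4 = 40.
Check P: distance² to centre = 1 ≤ 40, so it lies inside.
All remaining points lie in this disk, and no smaller disk contains both endpoints, so this is the minimum enclosing circle.
r = √40 ≈ 6.32.

6.32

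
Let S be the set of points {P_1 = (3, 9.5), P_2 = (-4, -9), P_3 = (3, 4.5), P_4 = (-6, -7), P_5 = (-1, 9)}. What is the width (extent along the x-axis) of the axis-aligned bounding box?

max x = 3, min x = -6, so width = 9.

9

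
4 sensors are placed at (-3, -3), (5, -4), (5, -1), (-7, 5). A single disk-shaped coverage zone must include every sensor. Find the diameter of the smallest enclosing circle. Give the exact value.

15

A smallest enclosing disk is always determined by at most three of the input points on its boundary.
The farthest pair is (5, -4)–(-7, 5) with squared distance 225. The circle on this segment as diameter has centre (-1, 0.5) and r² = 225/4 = 56.25.
Check (-3, -3): distance² to centre = 16.25 ≤ 56.25, so it lies inside.
All remaining points lie in this disk, and no smaller disk contains both endpoints, so this is the minimum enclosing circle.
Diameter = 2r = 2√(56.25) = 15.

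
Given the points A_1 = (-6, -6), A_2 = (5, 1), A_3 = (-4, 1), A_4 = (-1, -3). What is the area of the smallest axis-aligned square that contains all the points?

The bounding box has width 11 and height 7.
An axis-aligned square enclosing the set must have side ≥ max(width, height).
So the minimum side is max(11, 7) = 11.
Area = 11² = 121.

121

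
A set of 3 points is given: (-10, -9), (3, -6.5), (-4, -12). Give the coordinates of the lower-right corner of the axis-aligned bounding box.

(3, -12)

x-range [-10, 3], y-range [-12, -6.5].
The lower-right corner is (3, -12).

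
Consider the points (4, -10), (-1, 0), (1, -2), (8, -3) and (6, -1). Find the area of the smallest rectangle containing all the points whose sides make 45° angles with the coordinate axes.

82.5

In coordinates u = x + y, v = x − y the rectangle is axis-aligned; the map (x,y)→(u,v) scales areas by 2.
u-values: -6, -1, -1, 5, 5; range = 5 − (-6) = 11.
v-values: 14, -1, 3, 11, 7; range = 14 − (-1) = 15.
Area = (11 × 15) / 2 = 82.5.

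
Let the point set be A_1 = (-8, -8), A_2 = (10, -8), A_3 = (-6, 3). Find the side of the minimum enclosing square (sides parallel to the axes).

The bounding box has width 18 and height 11.
An axis-aligned square enclosing the set must have side ≥ max(width, height).
So the minimum side is max(18, 11) = 18.

18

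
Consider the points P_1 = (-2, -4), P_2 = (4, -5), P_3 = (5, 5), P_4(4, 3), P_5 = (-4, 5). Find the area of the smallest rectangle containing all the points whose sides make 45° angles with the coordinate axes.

In coordinates u = x + y, v = x − y the rectangle is axis-aligned; the map (x,y)→(u,v) scales areas by 2.
u-values: -6, -1, 10, 7, 1; range = 10 − (-6) = 16.
v-values: 2, 9, 0, 1, -9; range = 9 − (-9) = 18.
Area = (16 × 18) / 2 = 144.

144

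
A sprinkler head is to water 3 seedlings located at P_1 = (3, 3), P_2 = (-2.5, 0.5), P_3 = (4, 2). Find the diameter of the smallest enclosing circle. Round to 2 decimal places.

Side lengths²: P_1P_2² = 36.5, P_1P_3² = 2, P_2P_3² = 44.5.
Since P_2P_3² = 44.5 ≥ 36.5 + 2 = 38.5, the angle opposite P_2P_3 is not acute, so the smallest enclosing circle has P_2P_3 as diameter.
Centre = midpoint of P_2P_3 = (0.75, 1.25), r² = 44.5/4 = 11.125.
Diameter = 2r = 2√(11.125) ≈ 6.67.

6.67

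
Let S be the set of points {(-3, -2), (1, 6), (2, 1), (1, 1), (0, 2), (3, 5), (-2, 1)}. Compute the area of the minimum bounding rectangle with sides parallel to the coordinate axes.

x ranges over [-3, 3], width 6.
y ranges over [-2, 6], height 8.
Area = 6 × 8 = 48.

48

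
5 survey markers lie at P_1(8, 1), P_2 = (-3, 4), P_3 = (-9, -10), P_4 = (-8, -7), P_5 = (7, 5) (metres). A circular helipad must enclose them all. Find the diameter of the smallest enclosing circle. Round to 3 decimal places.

A smallest enclosing disk is always determined by at most three of the input points on its boundary.
The farthest pair is P_3–P_5 with squared distance 481. The circle on this segment as diameter has centre (-1, -2.5) and r² = 481/4 = 120.25.
Check P_1: distance² to centre = 93.25 ≤ 120.25, so it lies inside.
All remaining points lie in this disk, and no smaller disk contains both endpoints, so this is the minimum enclosing circle.
Diameter = 2r = 2√(120.25) ≈ 21.932.

21.932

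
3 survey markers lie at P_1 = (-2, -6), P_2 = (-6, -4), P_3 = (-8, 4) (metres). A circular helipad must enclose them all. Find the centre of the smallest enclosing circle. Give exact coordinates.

Side lengths²: P_1P_2² = 20, P_1P_3² = 136, P_2P_3² = 68.
Since P_1P_3² = 136 ≥ 68 + 20 = 88, the angle opposite P_1P_3 is not acute, so the smallest enclosing circle has P_1P_3 as diameter.
Centre = midpoint of P_1P_3 = (-5, -1), r² = 136/4 = 34.
Centre = (-5, -1).

(-5, -1)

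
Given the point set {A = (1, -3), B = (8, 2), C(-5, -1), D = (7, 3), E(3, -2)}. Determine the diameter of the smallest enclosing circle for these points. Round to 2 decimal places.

13.34

By Welzl's lemma the MEC is supported by two points (diametrically opposite) or three points (on a circumcircle).
The farthest pair is B–C with squared distance 178. The circle on this segment as diameter has centre (1.5, 0.5) and r² = 178/4 = 44.5.
Check A: distance² to centre = 12.5 ≤ 44.5, so it lies inside.
All remaining points lie in this disk, and no smaller disk contains both endpoints, so this is the minimum enclosing circle.
Diameter = 2r = 2√(44.5) ≈ 13.34.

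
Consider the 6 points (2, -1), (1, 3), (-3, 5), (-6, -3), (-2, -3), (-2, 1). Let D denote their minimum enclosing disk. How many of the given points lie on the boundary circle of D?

By Welzl's lemma the MEC is supported by two points (diametrically opposite) or three points (on a circumcircle).
The minimum enclosing circle is determined by three boundary points: (2, -1), (-3, 5), (-6, -3).
Their circumcentre is (-149/58, 8/29) with r² = 75701/3364.
The farthest remaining point (1, 3) is at distance² 67813/3364 ≤ 75701/3364.
The points at distance exactly r from the centre are (2, -1), (-3, 5), (-6, -3) — 3 points.

3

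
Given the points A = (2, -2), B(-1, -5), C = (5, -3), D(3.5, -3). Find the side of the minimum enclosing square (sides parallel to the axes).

The bounding box has width 6 and height 3.
An axis-aligned square enclosing the set must have side ≥ max(width, height).
So the minimum side is max(6, 3) = 6.

6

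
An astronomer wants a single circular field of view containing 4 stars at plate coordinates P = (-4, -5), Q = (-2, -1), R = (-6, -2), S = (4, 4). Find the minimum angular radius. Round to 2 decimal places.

The minimum enclosing circle is determined by three boundary points: P, R, S.
Their circumcentre is (-3/14, -13/42) with r² = 32045/882.
The farthest remaining point Q is at distance² 3233/882 ≤ 32045/882.
r = √(32045/882) ≈ 6.03.

6.03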